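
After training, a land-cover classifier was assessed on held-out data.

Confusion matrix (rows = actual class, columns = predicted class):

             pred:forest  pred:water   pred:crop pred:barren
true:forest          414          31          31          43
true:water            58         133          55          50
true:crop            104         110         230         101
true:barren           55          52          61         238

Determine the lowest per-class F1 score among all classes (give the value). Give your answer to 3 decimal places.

0.428

Per-class F1 score (2·TP/(2·TP+FP+FN)):
  forest: TP=414, FP=58+104+55=217, FN=31+31+43=105 → 828/1150 = 0.7200
  water: TP=133, FP=31+110+52=193, FN=58+55+50=163 → 266/622 = 0.4277
  crop: TP=230, FP=31+55+61=147, FN=104+110+101=315 → 460/922 = 0.4989
  barren: TP=238, FP=43+50+101=194, FN=55+52+61=168 → 476/838 = 0.5680
Lowest is class 'water' with F1 score = 0.428.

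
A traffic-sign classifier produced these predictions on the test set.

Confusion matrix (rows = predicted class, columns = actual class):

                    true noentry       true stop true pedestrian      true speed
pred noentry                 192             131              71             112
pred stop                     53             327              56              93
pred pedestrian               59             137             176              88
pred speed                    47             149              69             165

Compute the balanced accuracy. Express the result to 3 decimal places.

0.455

Balanced accuracy = mean of per-class recall.
  noentry: recall = 192/351 = 0.5470
  stop: recall = 327/744 = 0.4395
  pedestrian: recall = 176/372 = 0.4731
  speed: recall = 165/458 = 0.3603
Mean = (0.5470 + 0.4395 + 0.4731 + 0.3603) / 4 = 0.455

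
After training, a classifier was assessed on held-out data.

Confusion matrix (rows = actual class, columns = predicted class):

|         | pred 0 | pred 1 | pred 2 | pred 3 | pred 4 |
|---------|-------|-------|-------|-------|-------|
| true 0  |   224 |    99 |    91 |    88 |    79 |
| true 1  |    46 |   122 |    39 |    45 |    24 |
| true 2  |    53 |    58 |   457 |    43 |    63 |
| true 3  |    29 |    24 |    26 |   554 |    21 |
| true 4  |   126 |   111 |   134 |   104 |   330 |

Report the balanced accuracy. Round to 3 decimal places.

Balanced accuracy = mean of per-class recall.
  0: recall = 224/581 = 0.3855
  1: recall = 122/276 = 0.4420
  2: recall = 457/674 = 0.6780
  3: recall = 554/654 = 0.8471
  4: recall = 330/805 = 0.4099
Mean = (0.3855 + 0.4420 + 0.6780 + 0.8471 + 0.4099) / 5 = 0.553

0.553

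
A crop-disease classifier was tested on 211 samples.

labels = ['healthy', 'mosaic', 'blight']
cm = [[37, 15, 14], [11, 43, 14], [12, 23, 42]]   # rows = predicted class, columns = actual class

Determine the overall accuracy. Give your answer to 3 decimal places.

Accuracy = trace / total = (37+43+42=122) / 211 = 122/211 = 0.578

0.578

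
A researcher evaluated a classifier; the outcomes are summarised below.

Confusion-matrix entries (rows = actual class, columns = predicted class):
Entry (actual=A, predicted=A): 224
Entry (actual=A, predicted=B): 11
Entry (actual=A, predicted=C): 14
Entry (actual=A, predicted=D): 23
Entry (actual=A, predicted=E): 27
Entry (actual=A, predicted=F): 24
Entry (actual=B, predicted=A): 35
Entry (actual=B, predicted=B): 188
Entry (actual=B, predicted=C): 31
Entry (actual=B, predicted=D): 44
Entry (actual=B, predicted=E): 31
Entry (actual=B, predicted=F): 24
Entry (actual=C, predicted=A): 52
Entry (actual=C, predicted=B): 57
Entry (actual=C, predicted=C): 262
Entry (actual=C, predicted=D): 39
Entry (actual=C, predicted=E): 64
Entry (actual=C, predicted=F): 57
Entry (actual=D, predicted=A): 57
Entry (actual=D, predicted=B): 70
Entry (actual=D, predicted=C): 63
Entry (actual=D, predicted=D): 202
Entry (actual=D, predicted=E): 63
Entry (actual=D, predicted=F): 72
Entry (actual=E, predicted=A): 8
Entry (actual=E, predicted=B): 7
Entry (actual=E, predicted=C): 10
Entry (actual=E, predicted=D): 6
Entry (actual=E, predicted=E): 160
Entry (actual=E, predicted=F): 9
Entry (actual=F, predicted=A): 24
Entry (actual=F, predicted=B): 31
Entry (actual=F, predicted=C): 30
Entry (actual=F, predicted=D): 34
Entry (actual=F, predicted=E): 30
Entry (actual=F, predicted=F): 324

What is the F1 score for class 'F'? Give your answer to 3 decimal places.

0.659

Take TP from the diagonal, FP from the rest of the 'F' prediction marginal, FN from the rest of the 'F' actual marginal.
F1 score = 2·TP/(2·TP+FP+FN).
F: TP=324, FP=24+24+57+72+9=186, FN=24+31+30+34+30=149 → 648/983 = 0.6592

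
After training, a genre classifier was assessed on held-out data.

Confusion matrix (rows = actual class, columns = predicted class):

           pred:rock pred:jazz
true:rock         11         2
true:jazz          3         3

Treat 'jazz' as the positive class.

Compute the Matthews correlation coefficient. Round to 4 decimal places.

0.3654

MCC = (TP·TN − FP·FN) / √((TP+FP)(TP+FN)(TN+FP)(TN+FN))
Numerator = 3·11 − 2·3 = 27
Denominator = √(5·6·13·14) = √5460 = 73.8918
MCC = 27 / 73.8918 = 0.3654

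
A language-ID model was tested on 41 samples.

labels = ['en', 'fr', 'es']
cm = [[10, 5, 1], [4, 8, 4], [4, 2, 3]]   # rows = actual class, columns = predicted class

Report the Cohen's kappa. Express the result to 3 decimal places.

0.241

Observed agreement pₒ = trace/N = 21/41 = 0.5122
Expected agreement pₑ = Σ (rowᵢ·colᵢ)/N² = (16·18 + 16·15 + 9·8)/41² = 0.3569
κ = (pₒ − pₑ)/(1 − pₑ) = (0.5122 − 0.3569)/(1 − 0.3569) = 0.241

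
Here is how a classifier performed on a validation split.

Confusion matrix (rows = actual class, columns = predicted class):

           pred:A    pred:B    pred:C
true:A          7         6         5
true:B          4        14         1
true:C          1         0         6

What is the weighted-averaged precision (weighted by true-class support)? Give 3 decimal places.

Per-class precision (TP/(TP+FP)):
  A: TP=7, FP=4+1=5 → 7/12 = 0.5833
  B: TP=14, FP=6+0=6 → 14/20 = 0.7000
  C: TP=6, FP=5+1=6 → 6/12 = 0.5000
Weighted-precision = Σ (supportᵢ/N)·precisionᵢ with N=44: (18/44)·0.5833 + (19/44)·0.7000 + (7/44)·0.5000 = 0.620

0.620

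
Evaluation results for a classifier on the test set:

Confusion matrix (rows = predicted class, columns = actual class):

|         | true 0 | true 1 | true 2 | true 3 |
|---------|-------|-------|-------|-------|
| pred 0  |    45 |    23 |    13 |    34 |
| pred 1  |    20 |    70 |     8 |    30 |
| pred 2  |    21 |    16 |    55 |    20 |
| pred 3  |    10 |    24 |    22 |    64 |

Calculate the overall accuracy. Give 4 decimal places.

Accuracy = trace / total = (45+70+55+64=234) / 475 = 234/475 = 0.4926

0.4926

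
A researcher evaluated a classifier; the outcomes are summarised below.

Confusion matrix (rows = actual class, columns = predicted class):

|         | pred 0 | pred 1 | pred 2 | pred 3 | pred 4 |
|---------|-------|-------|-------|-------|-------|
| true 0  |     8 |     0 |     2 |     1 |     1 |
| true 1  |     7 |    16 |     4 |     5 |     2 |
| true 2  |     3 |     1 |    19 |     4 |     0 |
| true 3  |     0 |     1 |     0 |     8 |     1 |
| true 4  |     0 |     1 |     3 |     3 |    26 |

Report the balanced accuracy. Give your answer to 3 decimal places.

0.686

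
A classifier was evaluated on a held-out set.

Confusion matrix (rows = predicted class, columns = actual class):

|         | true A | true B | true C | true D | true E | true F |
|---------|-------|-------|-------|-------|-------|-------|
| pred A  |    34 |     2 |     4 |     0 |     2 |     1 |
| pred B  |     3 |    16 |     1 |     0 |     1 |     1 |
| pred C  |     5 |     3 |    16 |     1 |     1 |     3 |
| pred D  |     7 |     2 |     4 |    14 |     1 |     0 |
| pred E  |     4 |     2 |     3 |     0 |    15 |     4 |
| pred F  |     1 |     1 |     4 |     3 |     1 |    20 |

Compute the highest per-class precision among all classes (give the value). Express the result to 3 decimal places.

Per-class precision (TP/(TP+FP)):
  A: TP=34, FP=2+4+0+2+1=9 → 34/43 = 0.7907
  B: TP=16, FP=3+1+0+1+1=6 → 16/22 = 0.7273
  C: TP=16, FP=5+3+1+1+3=13 → 16/29 = 0.5517
  D: TP=14, FP=7+2+4+1+0=14 → 14/28 = 0.5000
  E: TP=15, FP=4+2+3+0+4=13 → 15/28 = 0.5357
  F: TP=20, FP=1+1+4+3+1=10 → 20/30 = 0.6667
Highest is class 'A' with precision = 0.791.

0.791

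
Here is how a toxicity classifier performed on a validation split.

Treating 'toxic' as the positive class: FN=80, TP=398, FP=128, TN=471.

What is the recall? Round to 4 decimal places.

0.8326

Recall = TP/(TP+FN) = 398/(398+80) = 398/478 = 0.8326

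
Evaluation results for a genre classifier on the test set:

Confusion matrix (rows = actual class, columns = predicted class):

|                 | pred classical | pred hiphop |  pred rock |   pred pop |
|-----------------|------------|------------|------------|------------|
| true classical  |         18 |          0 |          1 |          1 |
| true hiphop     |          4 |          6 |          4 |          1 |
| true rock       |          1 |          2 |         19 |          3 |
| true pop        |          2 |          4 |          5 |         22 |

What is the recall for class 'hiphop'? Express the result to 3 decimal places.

Take TP from the diagonal, FP from the rest of the 'hiphop' prediction marginal, FN from the rest of the 'hiphop' actual marginal.
recall = TP/(TP+FN).
hiphop: TP=6, FN=4+4+1=9 → 6/15 = 0.4000

0.400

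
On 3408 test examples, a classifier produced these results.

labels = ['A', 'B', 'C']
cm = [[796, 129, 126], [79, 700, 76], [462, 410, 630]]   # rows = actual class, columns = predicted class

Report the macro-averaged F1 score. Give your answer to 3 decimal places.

0.625

Per-class F1 score (2·TP/(2·TP+FP+FN)):
  A: TP=796, FP=79+462=541, FN=129+126=255 → 1592/2388 = 0.6667
  B: TP=700, FP=129+410=539, FN=79+76=155 → 1400/2094 = 0.6686
  C: TP=630, FP=126+76=202, FN=462+410=872 → 1260/2334 = 0.5398
Macro-F1 score = mean = (0.6667 + 0.6686 + 0.5398) / 3 = 0.625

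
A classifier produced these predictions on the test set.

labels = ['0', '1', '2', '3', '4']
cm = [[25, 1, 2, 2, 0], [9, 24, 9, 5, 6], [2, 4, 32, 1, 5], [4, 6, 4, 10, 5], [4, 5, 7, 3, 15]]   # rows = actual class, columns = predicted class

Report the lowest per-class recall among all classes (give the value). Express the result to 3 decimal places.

Per-class recall (TP/(TP+FN)):
  0: TP=25, FN=1+2+2+0=5 → 25/30 = 0.8333
  1: TP=24, FN=9+9+5+6=29 → 24/53 = 0.4528
  2: TP=32, FN=2+4+1+5=12 → 32/44 = 0.7273
  3: TP=10, FN=4+6+4+5=19 → 10/29 = 0.3448
  4: TP=15, FN=4+5+7+3=19 → 15/34 = 0.4412
Lowest is class '3' with recall = 0.345.

0.345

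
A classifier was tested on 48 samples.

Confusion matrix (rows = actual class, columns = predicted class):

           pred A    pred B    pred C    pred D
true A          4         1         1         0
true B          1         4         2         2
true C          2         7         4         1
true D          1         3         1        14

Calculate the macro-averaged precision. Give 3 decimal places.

0.523

Per-class precision (TP/(TP+FP)):
  A: TP=4, FP=1+2+1=4 → 4/8 = 0.5000
  B: TP=4, FP=1+7+3=11 → 4/15 = 0.2667
  C: TP=4, FP=1+2+1=4 → 4/8 = 0.5000
  D: TP=14, FP=0+2+1=3 → 14/17 = 0.8235
Macro-precision = mean = (0.5000 + 0.2667 + 0.5000 + 0.8235) / 4 = 0.523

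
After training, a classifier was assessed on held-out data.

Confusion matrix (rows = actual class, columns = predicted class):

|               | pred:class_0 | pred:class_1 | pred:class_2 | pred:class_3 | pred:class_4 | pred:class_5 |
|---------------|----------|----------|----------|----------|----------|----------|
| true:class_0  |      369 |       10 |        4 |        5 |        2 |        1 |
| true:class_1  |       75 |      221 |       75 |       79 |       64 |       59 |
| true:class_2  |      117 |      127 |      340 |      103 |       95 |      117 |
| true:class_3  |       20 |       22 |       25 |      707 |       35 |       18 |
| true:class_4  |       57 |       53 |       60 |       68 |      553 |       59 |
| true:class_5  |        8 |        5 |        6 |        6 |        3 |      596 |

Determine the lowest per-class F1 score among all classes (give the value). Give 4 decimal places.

0.4372

Per-class F1 score (2·TP/(2·TP+FP+FN)):
  class_0: TP=369, FP=75+117+20+57+8=277, FN=10+4+5+2+1=22 → 738/1037 = 0.71167
  class_1: TP=221, FP=10+127+22+53+5=217, FN=75+75+79+64+59=352 → 442/1011 = 0.43719
  class_2: TP=340, FP=4+75+25+60+6=170, FN=117+127+103+95+117=559 → 680/1409 = 0.48261
  class_3: TP=707, FP=5+79+103+68+6=261, FN=20+22+25+35+18=120 → 1414/1795 = 0.78774
  class_4: TP=553, FP=2+64+95+35+3=199, FN=57+53+60+68+59=297 → 1106/1602 = 0.69039
  class_5: TP=596, FP=1+59+117+18+59=254, FN=8+5+6+6+3=28 → 1192/1474 = 0.80868
Lowest is class 'class_1' with F1 score = 0.4372.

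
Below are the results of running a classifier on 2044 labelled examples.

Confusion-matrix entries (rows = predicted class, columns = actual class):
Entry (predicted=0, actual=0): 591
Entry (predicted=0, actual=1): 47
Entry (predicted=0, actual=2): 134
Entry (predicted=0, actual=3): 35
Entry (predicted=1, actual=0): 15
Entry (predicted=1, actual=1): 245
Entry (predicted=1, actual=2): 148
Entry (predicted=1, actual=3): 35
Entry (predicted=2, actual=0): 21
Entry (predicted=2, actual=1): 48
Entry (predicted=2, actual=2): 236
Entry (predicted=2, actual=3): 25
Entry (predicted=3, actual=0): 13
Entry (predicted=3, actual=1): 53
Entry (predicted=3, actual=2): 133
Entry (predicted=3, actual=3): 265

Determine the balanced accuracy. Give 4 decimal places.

0.6614

Balanced accuracy = mean of per-class recall.
  0: recall = 591/640 = 0.92344
  1: recall = 245/393 = 0.62341
  2: recall = 236/651 = 0.36252
  3: recall = 265/360 = 0.73611
Mean = (0.92344 + 0.62341 + 0.36252 + 0.73611) / 4 = 0.6614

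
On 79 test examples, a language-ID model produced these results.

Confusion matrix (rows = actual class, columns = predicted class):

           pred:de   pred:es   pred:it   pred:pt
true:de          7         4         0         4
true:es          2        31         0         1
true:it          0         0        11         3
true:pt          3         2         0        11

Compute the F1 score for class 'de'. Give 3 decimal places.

0.519

Take TP from the diagonal, FP from the rest of the 'de' prediction marginal, FN from the rest of the 'de' actual marginal.
F1 score = 2·TP/(2·TP+FP+FN).
de: TP=7, FP=2+0+3=5, FN=4+0+4=8 → 14/27 = 0.5185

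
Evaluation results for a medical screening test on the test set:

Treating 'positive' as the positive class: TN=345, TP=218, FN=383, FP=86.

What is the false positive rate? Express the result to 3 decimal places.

0.200

FPR = FP/(FP+TN) = 86/(86+345) = 0.200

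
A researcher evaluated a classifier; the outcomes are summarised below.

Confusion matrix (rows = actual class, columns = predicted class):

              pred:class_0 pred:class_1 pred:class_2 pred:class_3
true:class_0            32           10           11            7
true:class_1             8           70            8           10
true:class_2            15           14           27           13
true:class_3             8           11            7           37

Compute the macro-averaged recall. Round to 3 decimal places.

0.560

Per-class recall (TP/(TP+FN)):
  class_0: TP=32, FN=10+11+7=28 → 32/60 = 0.5333
  class_1: TP=70, FN=8+8+10=26 → 70/96 = 0.7292
  class_2: TP=27, FN=15+14+13=42 → 27/69 = 0.3913
  class_3: TP=37, FN=8+11+7=26 → 37/63 = 0.5873
Macro-recall = mean = (0.5333 + 0.7292 + 0.3913 + 0.5873) / 4 = 0.560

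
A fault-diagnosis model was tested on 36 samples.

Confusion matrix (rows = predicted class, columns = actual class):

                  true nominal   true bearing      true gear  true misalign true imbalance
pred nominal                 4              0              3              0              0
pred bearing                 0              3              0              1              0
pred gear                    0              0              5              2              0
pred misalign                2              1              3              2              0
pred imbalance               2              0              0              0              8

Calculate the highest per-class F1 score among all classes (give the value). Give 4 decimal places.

Per-class F1 score (2·TP/(2·TP+FP+FN)):
  nominal: TP=4, FP=0+3+0+0=3, FN=0+0+2+2=4 → 8/15 = 0.53333
  bearing: TP=3, FP=0+0+1+0=1, FN=0+0+1+0=1 → 6/8 = 0.75000
  gear: TP=5, FP=0+0+2+0=2, FN=3+0+3+0=6 → 10/18 = 0.55556
  misalign: TP=2, FP=2+1+3+0=6, FN=0+1+2+0=3 → 4/13 = 0.30769
  imbalance: TP=8, FP=2+0+0+0=2, FN=0+0+0+0=0 → 16/18 = 0.88889
Highest is class 'imbalance' with F1 score = 0.8889.

0.8889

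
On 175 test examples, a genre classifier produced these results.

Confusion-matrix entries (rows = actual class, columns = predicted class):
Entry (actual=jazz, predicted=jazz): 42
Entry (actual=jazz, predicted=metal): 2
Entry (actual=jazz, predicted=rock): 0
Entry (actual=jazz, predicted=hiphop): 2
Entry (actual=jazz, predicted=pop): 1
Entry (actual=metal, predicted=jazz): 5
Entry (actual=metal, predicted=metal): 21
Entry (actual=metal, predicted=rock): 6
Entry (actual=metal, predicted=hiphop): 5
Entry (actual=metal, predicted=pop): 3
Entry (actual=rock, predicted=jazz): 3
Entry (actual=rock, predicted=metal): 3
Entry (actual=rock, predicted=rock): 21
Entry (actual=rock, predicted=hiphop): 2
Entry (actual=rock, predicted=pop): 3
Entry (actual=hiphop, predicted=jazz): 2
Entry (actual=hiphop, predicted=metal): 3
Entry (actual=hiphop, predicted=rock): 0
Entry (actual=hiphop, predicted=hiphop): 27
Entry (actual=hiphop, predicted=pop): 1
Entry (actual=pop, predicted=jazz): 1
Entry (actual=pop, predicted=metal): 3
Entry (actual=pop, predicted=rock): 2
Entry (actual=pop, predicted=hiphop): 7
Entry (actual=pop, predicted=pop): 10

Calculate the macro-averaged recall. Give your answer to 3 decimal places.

Per-class recall (TP/(TP+FN)):
  jazz: TP=42, FN=2+0+2+1=5 → 42/47 = 0.8936
  metal: TP=21, FN=5+6+5+3=19 → 21/40 = 0.5250
  rock: TP=21, FN=3+3+2+3=11 → 21/32 = 0.6563
  hiphop: TP=27, FN=2+3+0+1=6 → 27/33 = 0.8182
  pop: TP=10, FN=1+3+2+7=13 → 10/23 = 0.4348
Macro-recall = mean = (0.8936 + 0.5250 + 0.6563 + 0.8182 + 0.4348) / 5 = 0.666

0.666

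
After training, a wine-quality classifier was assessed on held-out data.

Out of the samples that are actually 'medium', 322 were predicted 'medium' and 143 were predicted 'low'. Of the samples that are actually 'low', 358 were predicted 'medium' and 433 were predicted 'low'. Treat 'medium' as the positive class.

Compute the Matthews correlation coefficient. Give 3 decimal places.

MCC = (TP·TN − FP·FN) / √((TP+FP)(TP+FN)(TN+FP)(TN+FN))
Numerator = 322·433 − 358·143 = 88232
Denominator = √(680·465·791·576) = √144065779200 = 379559.9810
MCC = 88232 / 379559.9810 = 0.232

0.232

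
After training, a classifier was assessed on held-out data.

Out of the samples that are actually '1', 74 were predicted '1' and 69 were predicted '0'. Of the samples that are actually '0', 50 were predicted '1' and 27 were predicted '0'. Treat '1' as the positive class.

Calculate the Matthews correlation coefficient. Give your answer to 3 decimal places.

MCC = (TP·TN − FP·FN) / √((TP+FP)(TP+FN)(TN+FP)(TN+FN))
Numerator = 74·27 − 50·69 = -1452
Denominator = √(124·143·77·96) = √131074944 = 11448.7966
MCC = -1452 / 11448.7966 = -0.127

-0.127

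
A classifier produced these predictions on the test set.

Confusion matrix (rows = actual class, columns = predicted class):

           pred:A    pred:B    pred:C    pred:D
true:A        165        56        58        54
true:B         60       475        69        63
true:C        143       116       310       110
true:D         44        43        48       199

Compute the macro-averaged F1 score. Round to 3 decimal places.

Per-class F1 score (2·TP/(2·TP+FP+FN)):
  A: TP=165, FP=60+143+44=247, FN=56+58+54=168 → 330/745 = 0.4430
  B: TP=475, FP=56+116+43=215, FN=60+69+63=192 → 950/1357 = 0.7001
  C: TP=310, FP=58+69+48=175, FN=143+116+110=369 → 620/1164 = 0.5326
  D: TP=199, FP=54+63+110=227, FN=44+43+48=135 → 398/760 = 0.5237
Macro-F1 score = mean = (0.4430 + 0.7001 + 0.5326 + 0.5237) / 4 = 0.550

0.550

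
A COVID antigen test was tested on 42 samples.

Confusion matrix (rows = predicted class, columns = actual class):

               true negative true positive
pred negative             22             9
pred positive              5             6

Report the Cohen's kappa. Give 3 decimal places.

0.228

Observed agreement pₒ = trace/N = 28/42 = 0.6667
Expected agreement pₑ = Σ (rowᵢ·colᵢ)/N² = (27·31 + 15·11)/42² = 0.5680
κ = (pₒ − pₑ)/(1 − pₑ) = (0.6667 − 0.5680)/(1 − 0.5680) = 0.228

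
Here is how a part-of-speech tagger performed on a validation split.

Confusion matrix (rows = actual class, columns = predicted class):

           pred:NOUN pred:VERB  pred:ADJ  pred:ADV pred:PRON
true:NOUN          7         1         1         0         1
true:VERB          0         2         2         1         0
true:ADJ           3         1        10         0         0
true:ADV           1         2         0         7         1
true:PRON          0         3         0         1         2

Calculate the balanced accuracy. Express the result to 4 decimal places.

0.5568

Balanced accuracy = mean of per-class recall.
  NOUN: recall = 7/10 = 0.70000
  VERB: recall = 2/5 = 0.40000
  ADJ: recall = 10/14 = 0.71429
  ADV: recall = 7/11 = 0.63636
  PRON: recall = 2/6 = 0.33333
Mean = (0.70000 + 0.40000 + 0.71429 + 0.63636 + 0.33333) / 5 = 0.5568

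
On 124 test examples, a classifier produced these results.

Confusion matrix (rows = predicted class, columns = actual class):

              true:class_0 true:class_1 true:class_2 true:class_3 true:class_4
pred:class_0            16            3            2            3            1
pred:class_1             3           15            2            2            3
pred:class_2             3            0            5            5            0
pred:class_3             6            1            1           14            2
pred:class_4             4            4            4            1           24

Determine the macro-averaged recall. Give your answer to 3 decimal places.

0.574

Per-class recall (TP/(TP+FN)):
  class_0: TP=16, FN=3+3+6+4=16 → 16/32 = 0.5000
  class_1: TP=15, FN=3+0+1+4=8 → 15/23 = 0.6522
  class_2: TP=5, FN=2+2+1+4=9 → 5/14 = 0.3571
  class_3: TP=14, FN=3+2+5+1=11 → 14/25 = 0.5600
  class_4: TP=24, FN=1+3+0+2=6 → 24/30 = 0.8000
Macro-recall = mean = (0.5000 + 0.6522 + 0.3571 + 0.5600 + 0.8000) / 5 = 0.574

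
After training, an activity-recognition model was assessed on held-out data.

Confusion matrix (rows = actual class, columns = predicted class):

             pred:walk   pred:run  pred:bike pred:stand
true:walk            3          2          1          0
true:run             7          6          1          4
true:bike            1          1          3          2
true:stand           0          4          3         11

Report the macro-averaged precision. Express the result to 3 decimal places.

Per-class precision (TP/(TP+FP)):
  walk: TP=3, FP=7+1+0=8 → 3/11 = 0.2727
  run: TP=6, FP=2+1+4=7 → 6/13 = 0.4615
  bike: TP=3, FP=1+1+3=5 → 3/8 = 0.3750
  stand: TP=11, FP=0+4+2=6 → 11/17 = 0.6471
Macro-precision = mean = (0.2727 + 0.4615 + 0.3750 + 0.6471) / 4 = 0.439

0.439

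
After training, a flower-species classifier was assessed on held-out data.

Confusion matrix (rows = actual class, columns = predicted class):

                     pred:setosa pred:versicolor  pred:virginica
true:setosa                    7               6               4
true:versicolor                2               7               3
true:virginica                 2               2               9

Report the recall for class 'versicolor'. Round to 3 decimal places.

recall = TP/(TP+FN).
versicolor: TP=7, FN=2+3=5 → 7/12 = 0.5833

0.583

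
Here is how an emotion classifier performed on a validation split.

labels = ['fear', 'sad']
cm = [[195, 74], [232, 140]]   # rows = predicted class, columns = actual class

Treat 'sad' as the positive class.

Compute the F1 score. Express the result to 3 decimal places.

0.478

Precision = TP/(TP+FP) = 140/372 = 0.3763
Recall = TP/(TP+FN) = 140/214 = 0.6542
F1 = 2·TP/(2·TP+FP+FN) = 280/586 = 0.478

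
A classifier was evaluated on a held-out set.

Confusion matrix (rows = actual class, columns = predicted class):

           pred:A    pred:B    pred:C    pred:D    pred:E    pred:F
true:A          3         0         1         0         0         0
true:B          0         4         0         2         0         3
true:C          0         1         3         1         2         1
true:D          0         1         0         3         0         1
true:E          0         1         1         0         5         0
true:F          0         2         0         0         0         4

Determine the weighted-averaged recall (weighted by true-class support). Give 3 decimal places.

Per-class recall (TP/(TP+FN)):
  A: TP=3, FN=0+1+0+0+0=1 → 3/4 = 0.7500
  B: TP=4, FN=0+0+2+0+3=5 → 4/9 = 0.4444
  C: TP=3, FN=0+1+1+2+1=5 → 3/8 = 0.3750
  D: TP=3, FN=0+1+0+0+1=2 → 3/5 = 0.6000
  E: TP=5, FN=0+1+1+0+0=2 → 5/7 = 0.7143
  F: TP=4, FN=0+2+0+0+0=2 → 4/6 = 0.6667
Weighted-recall = Σ (supportᵢ/N)·recallᵢ with N=39: (4/39)·0.7500 + (9/39)·0.4444 + (8/39)·0.3750 + (5/39)·0.6000 + (7/39)·0.7143 + (6/39)·0.6667 = 0.564

0.564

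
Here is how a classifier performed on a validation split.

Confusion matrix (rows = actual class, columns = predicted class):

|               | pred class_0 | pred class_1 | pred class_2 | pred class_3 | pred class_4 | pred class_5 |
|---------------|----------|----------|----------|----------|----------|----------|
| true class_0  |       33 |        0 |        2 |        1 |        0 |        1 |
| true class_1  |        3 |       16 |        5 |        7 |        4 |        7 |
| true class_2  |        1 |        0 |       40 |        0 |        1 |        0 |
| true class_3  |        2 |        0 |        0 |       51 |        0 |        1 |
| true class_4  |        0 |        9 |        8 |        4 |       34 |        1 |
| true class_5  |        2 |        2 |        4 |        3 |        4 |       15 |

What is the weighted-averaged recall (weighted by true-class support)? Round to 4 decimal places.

Per-class recall (TP/(TP+FN)):
  class_0: TP=33, FN=0+2+1+0+1=4 → 33/37 = 0.89189
  class_1: TP=16, FN=3+5+7+4+7=26 → 16/42 = 0.38095
  class_2: TP=40, FN=1+0+0+1+0=2 → 40/42 = 0.95238
  class_3: TP=51, FN=2+0+0+0+1=3 → 51/54 = 0.94444
  class_4: TP=34, FN=0+9+8+4+1=22 → 34/56 = 0.60714
  class_5: TP=15, FN=2+2+4+3+4=15 → 15/30 = 0.50000
Weighted-recall = Σ (supportᵢ/N)·recallᵢ with N=261: (37/261)·0.89189 + (42/261)·0.38095 + (42/261)·0.95238 + (54/261)·0.94444 + (56/261)·0.60714 + (30/261)·0.50000 = 0.7241

0.7241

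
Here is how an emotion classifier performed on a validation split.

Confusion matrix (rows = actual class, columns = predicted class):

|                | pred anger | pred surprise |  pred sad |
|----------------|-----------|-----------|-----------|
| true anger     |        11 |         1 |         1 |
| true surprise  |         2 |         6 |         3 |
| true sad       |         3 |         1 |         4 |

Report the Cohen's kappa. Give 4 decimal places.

Observed agreement pₒ = trace/N = 21/32 = 0.65625
Expected agreement pₑ = Σ (rowᵢ·colᵢ)/N² = (13·16 + 11·8 + 8·8)/32² = 0.35156
κ = (pₒ − pₑ)/(1 − pₑ) = (0.65625 − 0.35156)/(1 − 0.35156) = 0.4699

0.4699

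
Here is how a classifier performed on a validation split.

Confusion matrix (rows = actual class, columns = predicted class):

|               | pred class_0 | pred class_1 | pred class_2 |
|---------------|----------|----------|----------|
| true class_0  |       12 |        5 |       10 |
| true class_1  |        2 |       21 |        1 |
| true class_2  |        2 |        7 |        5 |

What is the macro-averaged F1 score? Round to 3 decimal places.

0.543

Per-class F1 score (2·TP/(2·TP+FP+FN)):
  class_0: TP=12, FP=2+2=4, FN=5+10=15 → 24/43 = 0.5581
  class_1: TP=21, FP=5+7=12, FN=2+1=3 → 42/57 = 0.7368
  class_2: TP=5, FP=10+1=11, FN=2+7=9 → 10/30 = 0.3333
Macro-F1 score = mean = (0.5581 + 0.7368 + 0.3333) / 3 = 0.543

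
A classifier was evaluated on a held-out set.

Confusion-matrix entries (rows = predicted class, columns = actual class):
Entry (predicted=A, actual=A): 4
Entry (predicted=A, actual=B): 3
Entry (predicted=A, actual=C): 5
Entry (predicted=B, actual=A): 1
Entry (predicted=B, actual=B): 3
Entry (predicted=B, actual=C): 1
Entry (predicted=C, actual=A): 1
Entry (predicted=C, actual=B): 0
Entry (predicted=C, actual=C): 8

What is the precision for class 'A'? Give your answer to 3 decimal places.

0.333

One-vs-rest for 'A': TP = diagonal; FP = other classes predicted 'A'; FN = 'A' predicted as other.
precision = TP/(TP+FP).
A: TP=4, FP=3+5=8 → 4/12 = 0.3333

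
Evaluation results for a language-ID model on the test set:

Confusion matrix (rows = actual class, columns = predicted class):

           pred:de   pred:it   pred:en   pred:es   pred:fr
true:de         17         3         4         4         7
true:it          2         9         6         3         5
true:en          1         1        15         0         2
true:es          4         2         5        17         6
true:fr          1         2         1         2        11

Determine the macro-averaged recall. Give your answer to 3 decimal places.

Per-class recall (TP/(TP+FN)):
  de: TP=17, FN=3+4+4+7=18 → 17/35 = 0.4857
  it: TP=9, FN=2+6+3+5=16 → 9/25 = 0.3600
  en: TP=15, FN=1+1+0+2=4 → 15/19 = 0.7895
  es: TP=17, FN=4+2+5+6=17 → 17/34 = 0.5000
  fr: TP=11, FN=1+2+1+2=6 → 11/17 = 0.6471
Macro-recall = mean = (0.4857 + 0.3600 + 0.7895 + 0.5000 + 0.6471) / 5 = 0.556

0.556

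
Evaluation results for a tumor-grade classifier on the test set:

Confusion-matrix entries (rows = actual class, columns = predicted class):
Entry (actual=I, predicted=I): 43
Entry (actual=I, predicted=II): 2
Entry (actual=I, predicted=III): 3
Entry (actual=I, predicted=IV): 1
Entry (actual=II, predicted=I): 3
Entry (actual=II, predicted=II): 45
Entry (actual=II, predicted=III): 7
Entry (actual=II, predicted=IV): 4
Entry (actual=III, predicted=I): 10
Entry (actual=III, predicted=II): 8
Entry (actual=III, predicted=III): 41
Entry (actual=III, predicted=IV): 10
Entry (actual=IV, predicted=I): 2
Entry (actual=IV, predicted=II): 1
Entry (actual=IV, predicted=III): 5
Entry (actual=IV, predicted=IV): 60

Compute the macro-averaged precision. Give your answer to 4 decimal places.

0.7693

Per-class precision (TP/(TP+FP)):
  I: TP=43, FP=3+10+2=15 → 43/58 = 0.74138
  II: TP=45, FP=2+8+1=11 → 45/56 = 0.80357
  III: TP=41, FP=3+7+5=15 → 41/56 = 0.73214
  IV: TP=60, FP=1+4+10=15 → 60/75 = 0.80000
Macro-precision = mean = (0.74138 + 0.80357 + 0.73214 + 0.80000) / 4 = 0.7693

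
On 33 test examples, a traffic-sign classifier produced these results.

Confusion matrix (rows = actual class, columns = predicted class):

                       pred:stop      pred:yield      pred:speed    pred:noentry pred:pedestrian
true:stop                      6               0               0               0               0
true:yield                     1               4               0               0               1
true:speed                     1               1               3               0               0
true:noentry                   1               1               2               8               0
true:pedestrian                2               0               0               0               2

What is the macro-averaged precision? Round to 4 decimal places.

Per-class precision (TP/(TP+FP)):
  stop: TP=6, FP=1+1+1+2=5 → 6/11 = 0.54545
  yield: TP=4, FP=0+1+1+0=2 → 4/6 = 0.66667
  speed: TP=3, FP=0+0+2+0=2 → 3/5 = 0.60000
  noentry: TP=8, FP=0+0+0+0=0 → 8/8 = 1.00000
  pedestrian: TP=2, FP=0+1+0+0=1 → 2/3 = 0.66667
Macro-precision = mean = (0.54545 + 0.66667 + 0.60000 + 1.00000 + 0.66667) / 5 = 0.6958

0.6958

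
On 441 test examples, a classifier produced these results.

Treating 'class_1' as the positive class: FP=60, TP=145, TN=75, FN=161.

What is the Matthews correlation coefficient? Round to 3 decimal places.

0.027

MCC = (TP·TN − FP·FN) / √((TP+FP)(TP+FN)(TN+FP)(TN+FN))
Numerator = 145·75 − 60·161 = 1215
Denominator = √(205·306·135·236) = √1998577800 = 44705.4560
MCC = 1215 / 44705.4560 = 0.027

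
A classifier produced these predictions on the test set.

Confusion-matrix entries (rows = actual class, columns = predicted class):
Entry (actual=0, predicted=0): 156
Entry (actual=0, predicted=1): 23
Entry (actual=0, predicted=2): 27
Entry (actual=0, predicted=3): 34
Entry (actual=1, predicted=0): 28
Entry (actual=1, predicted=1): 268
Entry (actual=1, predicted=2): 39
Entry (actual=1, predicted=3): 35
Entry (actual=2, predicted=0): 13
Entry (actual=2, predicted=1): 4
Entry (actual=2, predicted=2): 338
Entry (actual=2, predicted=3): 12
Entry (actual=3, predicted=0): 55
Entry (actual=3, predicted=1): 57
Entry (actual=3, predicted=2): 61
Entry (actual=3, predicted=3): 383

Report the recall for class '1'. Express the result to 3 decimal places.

0.724

recall = TP/(TP+FN).
1: TP=268, FN=28+39+35=102 → 268/370 = 0.7243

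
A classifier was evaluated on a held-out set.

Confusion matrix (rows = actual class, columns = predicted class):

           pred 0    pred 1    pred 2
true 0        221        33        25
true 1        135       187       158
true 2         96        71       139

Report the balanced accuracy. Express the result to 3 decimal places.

Balanced accuracy = mean of per-class recall.
  0: recall = 221/279 = 0.7921
  1: recall = 187/480 = 0.3896
  2: recall = 139/306 = 0.4542
Mean = (0.7921 + 0.3896 + 0.4542) / 3 = 0.545

0.545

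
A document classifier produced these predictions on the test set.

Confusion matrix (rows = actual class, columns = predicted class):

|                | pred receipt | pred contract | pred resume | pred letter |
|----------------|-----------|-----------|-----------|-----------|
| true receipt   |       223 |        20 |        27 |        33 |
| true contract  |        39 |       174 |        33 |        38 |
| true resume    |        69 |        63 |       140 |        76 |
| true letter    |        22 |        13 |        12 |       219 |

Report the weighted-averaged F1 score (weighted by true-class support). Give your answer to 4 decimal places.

0.6184

Per-class F1 score (2·TP/(2·TP+FP+FN)):
  receipt: TP=223, FP=39+69+22=130, FN=20+27+33=80 → 446/656 = 0.67988
  contract: TP=174, FP=20+63+13=96, FN=39+33+38=110 → 348/554 = 0.62816
  resume: TP=140, FP=27+33+12=72, FN=69+63+76=208 → 280/560 = 0.50000
  letter: TP=219, FP=33+38+76=147, FN=22+13+12=47 → 438/632 = 0.69304
Weighted-F1 score = Σ (supportᵢ/N)·F1 scoreᵢ with N=1201: (303/1201)·0.67988 + (284/1201)·0.62816 + (348/1201)·0.50000 + (266/1201)·0.69304 = 0.6184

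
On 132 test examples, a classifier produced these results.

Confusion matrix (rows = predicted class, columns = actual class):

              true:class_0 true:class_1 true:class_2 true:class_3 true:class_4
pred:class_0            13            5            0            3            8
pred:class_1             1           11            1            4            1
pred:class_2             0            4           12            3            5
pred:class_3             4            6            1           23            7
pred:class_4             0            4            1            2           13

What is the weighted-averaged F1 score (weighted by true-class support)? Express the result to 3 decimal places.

0.534

Per-class F1 score (2·TP/(2·TP+FP+FN)):
  class_0: TP=13, FP=5+0+3+8=16, FN=1+0+4+0=5 → 26/47 = 0.5532
  class_1: TP=11, FP=1+1+4+1=7, FN=5+4+6+4=19 → 22/48 = 0.4583
  class_2: TP=12, FP=0+4+3+5=12, FN=0+1+1+1=3 → 24/39 = 0.6154
  class_3: TP=23, FP=4+6+1+7=18, FN=3+4+3+2=12 → 46/76 = 0.6053
  class_4: TP=13, FP=0+4+1+2=7, FN=8+1+5+7=21 → 26/54 = 0.4815
Weighted-F1 score = Σ (supportᵢ/N)·F1 scoreᵢ with N=132: (18/132)·0.5532 + (30/132)·0.4583 + (15/132)·0.6154 + (35/132)·0.6053 + (34/132)·0.4815 = 0.534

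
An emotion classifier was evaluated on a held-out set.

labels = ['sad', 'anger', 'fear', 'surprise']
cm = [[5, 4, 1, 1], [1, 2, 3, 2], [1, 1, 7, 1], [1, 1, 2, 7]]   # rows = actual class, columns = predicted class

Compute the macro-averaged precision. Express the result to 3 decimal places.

0.512

Per-class precision (TP/(TP+FP)):
  sad: TP=5, FP=1+1+1=3 → 5/8 = 0.6250
  anger: TP=2, FP=4+1+1=6 → 2/8 = 0.2500
  fear: TP=7, FP=1+3+2=6 → 7/13 = 0.5385
  surprise: TP=7, FP=1+2+1=4 → 7/11 = 0.6364
Macro-precision = mean = (0.6250 + 0.2500 + 0.5385 + 0.6364) / 4 = 0.512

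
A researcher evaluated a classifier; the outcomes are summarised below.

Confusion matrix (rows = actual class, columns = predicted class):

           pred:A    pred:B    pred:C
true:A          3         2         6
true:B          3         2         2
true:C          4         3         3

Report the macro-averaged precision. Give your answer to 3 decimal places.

Per-class precision (TP/(TP+FP)):
  A: TP=3, FP=3+4=7 → 3/10 = 0.3000
  B: TP=2, FP=2+3=5 → 2/7 = 0.2857
  C: TP=3, FP=6+2=8 → 3/11 = 0.2727
Macro-precision = mean = (0.3000 + 0.2857 + 0.2727) / 3 = 0.286

0.286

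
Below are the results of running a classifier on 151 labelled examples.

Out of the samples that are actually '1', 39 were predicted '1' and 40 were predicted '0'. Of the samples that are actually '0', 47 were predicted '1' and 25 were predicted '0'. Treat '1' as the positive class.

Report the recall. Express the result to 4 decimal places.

Recall = TP/(TP+FN) = 39/(39+40) = 39/79 = 0.4937

0.4937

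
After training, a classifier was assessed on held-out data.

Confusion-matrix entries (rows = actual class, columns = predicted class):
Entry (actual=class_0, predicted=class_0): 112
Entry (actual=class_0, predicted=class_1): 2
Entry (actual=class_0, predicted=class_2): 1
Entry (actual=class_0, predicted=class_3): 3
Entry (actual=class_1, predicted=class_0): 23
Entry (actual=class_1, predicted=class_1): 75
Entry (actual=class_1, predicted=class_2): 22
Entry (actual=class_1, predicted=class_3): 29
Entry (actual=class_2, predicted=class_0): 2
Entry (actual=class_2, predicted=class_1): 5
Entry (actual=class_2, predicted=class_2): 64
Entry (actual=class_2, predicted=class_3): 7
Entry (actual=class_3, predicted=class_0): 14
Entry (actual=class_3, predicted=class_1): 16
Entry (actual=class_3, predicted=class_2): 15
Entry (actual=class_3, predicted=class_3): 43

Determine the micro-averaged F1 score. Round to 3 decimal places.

0.679

Micro-averaging pools counts across classes: ΣTP=294, ΣFP=139, ΣFN=139.
Micro-F1 score = 2·TP/(2·TP+FP+FN) on pooled counts = 0.679 (equals overall accuracy in single-label multiclass).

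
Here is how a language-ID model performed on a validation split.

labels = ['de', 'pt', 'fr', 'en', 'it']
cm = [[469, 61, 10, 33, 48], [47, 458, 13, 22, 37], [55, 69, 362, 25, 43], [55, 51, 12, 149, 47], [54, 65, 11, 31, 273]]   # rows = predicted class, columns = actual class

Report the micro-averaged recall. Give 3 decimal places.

Micro-averaging pools counts across classes: ΣTP=1711, ΣFP=789, ΣFN=789.
Micro-recall = TP/(TP+FN) on pooled counts = 0.684 (equals overall accuracy in single-label multiclass).

0.684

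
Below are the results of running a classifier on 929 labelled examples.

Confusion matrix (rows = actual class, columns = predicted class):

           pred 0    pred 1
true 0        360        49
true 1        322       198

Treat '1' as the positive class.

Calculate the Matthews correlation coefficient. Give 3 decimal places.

0.293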